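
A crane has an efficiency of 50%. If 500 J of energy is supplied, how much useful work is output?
W_out = η·W_in = 0.5·500 = 250.0 J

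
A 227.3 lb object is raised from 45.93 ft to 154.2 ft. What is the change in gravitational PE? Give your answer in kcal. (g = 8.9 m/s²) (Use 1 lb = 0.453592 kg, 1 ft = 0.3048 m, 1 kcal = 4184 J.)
Convert to SI: m = 103.101 kg, Δh = 33.0007 m
ΔPE = mgΔh = (103.101)(8.9)(33.0007) = 30281.5 J = 7.237 kcal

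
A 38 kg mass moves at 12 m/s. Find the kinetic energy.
KE = ½mv² = ½(38)(12)² = 2736.0 J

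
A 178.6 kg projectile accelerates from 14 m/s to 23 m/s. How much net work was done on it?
W = ΔKE = ½m(v₂² − v₁²) = ½(178.6)(23² − 14²) = 29736.9 J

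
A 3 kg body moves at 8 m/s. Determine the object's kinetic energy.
KE = ½mv² = ½(3)(8)² = 96.0 J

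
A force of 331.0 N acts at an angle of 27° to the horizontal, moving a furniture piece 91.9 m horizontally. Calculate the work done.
W = F·d·cosθ = (331.0)(91.9)cos(27°) = 27100 J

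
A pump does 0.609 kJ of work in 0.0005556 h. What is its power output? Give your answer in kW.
Convert to SI: W = 609.0 J, t = 2.00016 s
P = W/t = 609.0/2.00016 = 304.476 W = 0.3045 kW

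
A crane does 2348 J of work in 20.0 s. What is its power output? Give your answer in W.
P = W/t = 2348.0/20.0 = 117.4 W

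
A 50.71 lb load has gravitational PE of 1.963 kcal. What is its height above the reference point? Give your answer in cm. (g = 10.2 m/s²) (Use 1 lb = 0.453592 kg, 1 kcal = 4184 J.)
Convert to SI: m = 23.0017 kg, PE = 8213.19 J
h = PE/(mg) = 8213.19/(23.0017·10.2) = 35.0068 m = 3501 cm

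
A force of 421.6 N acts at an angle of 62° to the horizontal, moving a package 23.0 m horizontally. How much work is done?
W = F·d·cosθ = (421.6)(23.0)cos(62°) = 4552 J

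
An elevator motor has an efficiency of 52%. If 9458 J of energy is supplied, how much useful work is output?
W_out = η·W_in = 0.52·9458 = 4918.16 J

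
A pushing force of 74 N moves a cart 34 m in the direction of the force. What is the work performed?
W = F·d = (74)(34) = 2516 J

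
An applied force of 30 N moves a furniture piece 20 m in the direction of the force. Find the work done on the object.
W = F·d = (30)(20) = 600.0 J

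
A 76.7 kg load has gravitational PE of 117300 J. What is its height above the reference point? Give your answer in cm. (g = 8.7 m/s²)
h = PE/(mg) = 117300/(76.7·8.7) = 175.786 m = 17580 cm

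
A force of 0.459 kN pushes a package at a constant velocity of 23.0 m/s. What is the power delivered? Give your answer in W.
Convert to SI: F = 459.0 N, v = 23.0 m/s
P = Fv = (459.0)(23.0) = 10560 W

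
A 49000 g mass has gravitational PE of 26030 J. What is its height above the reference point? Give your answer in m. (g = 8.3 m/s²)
Convert to SI: m = 49.0 kg, PE = 26030.0 J
h = PE/(mg) = 26030.0/(49.0·8.3) = 64.0 m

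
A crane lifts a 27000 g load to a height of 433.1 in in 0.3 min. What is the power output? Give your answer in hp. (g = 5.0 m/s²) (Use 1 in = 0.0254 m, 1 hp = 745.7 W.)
Convert to SI: m = 27.0 kg, h = 11.0007 m, t = 18.0 s
P = mgh/t = (27.0)(5.0)(11.0007)/18.0 = 82.5056 W = 0.1106 hp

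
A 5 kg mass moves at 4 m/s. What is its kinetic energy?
KE = ½mv² = ½(5)(4)² = 40.0 J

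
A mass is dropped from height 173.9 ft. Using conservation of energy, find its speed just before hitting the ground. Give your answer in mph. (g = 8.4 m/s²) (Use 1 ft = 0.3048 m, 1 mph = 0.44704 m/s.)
Convert to SI: h = 53.0047 m
mgh = ½mv² ⇒ v = √(2gh) = √(2·8.4·53.0047) = 29.8409 m/s = 66.75 mph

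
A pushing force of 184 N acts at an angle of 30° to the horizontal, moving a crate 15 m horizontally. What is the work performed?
W = F·d·cosθ = (184)(15)cos(30°) = 2390 J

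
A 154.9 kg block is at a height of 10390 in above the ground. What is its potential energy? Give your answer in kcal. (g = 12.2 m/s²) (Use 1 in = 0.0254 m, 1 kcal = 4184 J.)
Convert to SI: m = 154.9 kg, h = 263.906 m
PE = mgh = (154.9)(12.2)(263.906) = 498724 J = 119.2 kcal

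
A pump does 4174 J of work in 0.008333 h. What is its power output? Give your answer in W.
Convert to SI: W = 4174.0 J, t = 29.9988 s
P = W/t = 4174.0/29.9988 = 139.1 W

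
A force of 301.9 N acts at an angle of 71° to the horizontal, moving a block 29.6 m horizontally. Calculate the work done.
W = F·d·cosθ = (301.9)(29.6)cos(71°) = 2909 J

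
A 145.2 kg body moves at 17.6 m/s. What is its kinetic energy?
KE = ½mv² = ½(145.2)(17.6)² = 22490 J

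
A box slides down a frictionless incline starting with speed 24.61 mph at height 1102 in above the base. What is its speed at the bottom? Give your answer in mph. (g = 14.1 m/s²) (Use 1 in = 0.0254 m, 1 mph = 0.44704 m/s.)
Convert to SI: v₀ = 11.0017 m/s, h = 27.9908 m
½mv₀² + mgh = ½mv² ⇒ v = √(v₀² + 2gh) = √(11.0017² + 2·14.1·27.9908) = 30.1725 m/s = 67.49 mph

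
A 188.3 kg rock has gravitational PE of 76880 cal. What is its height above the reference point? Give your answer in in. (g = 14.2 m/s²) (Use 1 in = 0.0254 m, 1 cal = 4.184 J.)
Convert to SI: m = 188.3 kg, PE = 321666 J
h = PE/(mg) = 321666/(188.3·14.2) = 120.3 m = 4736 in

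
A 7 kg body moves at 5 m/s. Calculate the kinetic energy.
KE = ½mv² = ½(7)(5)² = 87.5 J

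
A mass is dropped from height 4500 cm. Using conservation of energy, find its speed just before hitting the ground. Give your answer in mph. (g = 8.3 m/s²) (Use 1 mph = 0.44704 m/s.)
Convert to SI: h = 45.0 m
mgh = ½mv² ⇒ v = √(2gh) = √(2·8.3·45.0) = 27.3313 m/s = 61.14 mph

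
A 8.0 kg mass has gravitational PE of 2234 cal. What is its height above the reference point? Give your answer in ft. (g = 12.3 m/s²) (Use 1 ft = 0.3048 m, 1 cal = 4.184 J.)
Convert to SI: m = 8.0 kg, PE = 9347.06 J
h = PE/(mg) = 9347.06/(8.0·12.3) = 94.9904 m = 311.6 ft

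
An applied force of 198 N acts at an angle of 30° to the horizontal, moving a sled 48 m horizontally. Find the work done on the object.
W = F·d·cosθ = (198)(48)cos(30°) = 8231 J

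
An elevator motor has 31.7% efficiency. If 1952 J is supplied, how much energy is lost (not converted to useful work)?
W_lost = W_in(1 − η) = 1952·(1 − 0.317) = 1333 J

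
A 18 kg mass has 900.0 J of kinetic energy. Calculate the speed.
v = √(2·KE/m) = √(2·900.0/18) = 10.0 m/s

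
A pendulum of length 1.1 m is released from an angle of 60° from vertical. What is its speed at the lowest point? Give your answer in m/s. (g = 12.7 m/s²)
h = L(1 − cosθ) = 1.1(1 − cos60°) = 0.55 m
v = √(2gh) = √(2·12.7·0.55) = 3.738 m/s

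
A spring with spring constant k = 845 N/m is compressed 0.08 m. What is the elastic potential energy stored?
PE = ½kx² = ½(845)(0.08)² = 2.704 J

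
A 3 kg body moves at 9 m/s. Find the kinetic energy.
KE = ½mv² = ½(3)(9)² = 121.5 J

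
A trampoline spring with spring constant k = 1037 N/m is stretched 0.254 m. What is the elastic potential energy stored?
PE = ½kx² = ½(1037)(0.254)² = 33.45 J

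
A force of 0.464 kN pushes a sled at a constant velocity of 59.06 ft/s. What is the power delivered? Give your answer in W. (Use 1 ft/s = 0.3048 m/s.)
Convert to SI: F = 464.0 N, v = 18.0015 m/s
P = Fv = (464.0)(18.0015) = 8353 W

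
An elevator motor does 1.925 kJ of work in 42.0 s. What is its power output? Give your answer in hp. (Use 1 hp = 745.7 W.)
Convert to SI: W = 1925.0 J, t = 42.0 s
P = W/t = 1925.0/42.0 = 45.8333 W = 0.06146 hp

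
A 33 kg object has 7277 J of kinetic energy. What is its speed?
v = √(2·KE/m) = √(2·7277/33) = 21.0 m/s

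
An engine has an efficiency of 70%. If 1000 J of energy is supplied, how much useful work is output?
W_out = η·W_in = 0.7·1000 = 700.0 J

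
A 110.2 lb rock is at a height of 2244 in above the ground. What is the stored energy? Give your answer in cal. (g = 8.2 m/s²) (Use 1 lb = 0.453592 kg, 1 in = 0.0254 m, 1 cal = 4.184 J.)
Convert to SI: m = 49.9858 kg, h = 56.9976 m
PE = mgh = (49.9858)(8.2)(56.9976) = 23362.4 J = 5584 cal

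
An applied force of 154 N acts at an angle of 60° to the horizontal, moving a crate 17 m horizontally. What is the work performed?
W = F·d·cosθ = (154)(17)cos(60°) = 1309 J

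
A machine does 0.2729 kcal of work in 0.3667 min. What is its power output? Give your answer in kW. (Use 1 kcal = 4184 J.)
Convert to SI: W = 1141.81 J, t = 22.002 s
P = W/t = 1141.81/22.002 = 51.8959 W = 0.0519 kW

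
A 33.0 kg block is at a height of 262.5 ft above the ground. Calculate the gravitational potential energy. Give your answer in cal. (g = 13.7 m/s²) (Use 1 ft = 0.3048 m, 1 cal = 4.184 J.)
Convert to SI: m = 33.0 kg, h = 80.01 m
PE = mgh = (33.0)(13.7)(80.01) = 36172.5 J = 8645 cal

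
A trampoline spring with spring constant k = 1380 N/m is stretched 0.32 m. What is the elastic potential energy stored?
PE = ½kx² = ½(1380)(0.32)² = 70.66 J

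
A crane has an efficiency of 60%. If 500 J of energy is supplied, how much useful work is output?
W_out = η·W_in = 0.6·500 = 300.0 J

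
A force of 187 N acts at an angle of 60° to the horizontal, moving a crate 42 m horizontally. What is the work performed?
W = F·d·cosθ = (187)(42)cos(60°) = 3927 J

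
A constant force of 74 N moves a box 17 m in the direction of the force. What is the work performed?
W = F·d = (74)(17) = 1258 J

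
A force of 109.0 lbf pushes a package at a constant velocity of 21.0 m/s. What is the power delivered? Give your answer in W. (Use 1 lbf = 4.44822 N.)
Convert to SI: F = 484.856 N, v = 21.0 m/s
P = Fv = (484.856)(21.0) = 10180 W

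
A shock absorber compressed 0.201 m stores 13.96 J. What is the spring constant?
k = 2·PE/x² = 2·13.96/(0.201)² = 691.1 N/m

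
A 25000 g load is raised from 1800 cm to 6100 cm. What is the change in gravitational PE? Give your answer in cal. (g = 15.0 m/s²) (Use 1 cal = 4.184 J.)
Convert to SI: m = 25.0 kg, Δh = 43.0 m
ΔPE = mgΔh = (25.0)(15.0)(43.0) = 16125.0 J = 3854 cal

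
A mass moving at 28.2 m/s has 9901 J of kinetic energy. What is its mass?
m = 2·KE/v² = 2·9901/(28.2)² = 24.9 kg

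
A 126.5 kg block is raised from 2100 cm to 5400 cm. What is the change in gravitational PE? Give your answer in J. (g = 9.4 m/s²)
Convert to SI: m = 126.5 kg, Δh = 33.0 m
ΔPE = mgΔh = (126.5)(9.4)(33.0) = 39240 J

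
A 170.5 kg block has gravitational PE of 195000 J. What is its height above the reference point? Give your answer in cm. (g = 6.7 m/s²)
h = PE/(mg) = 195000/(170.5·6.7) = 170.701 m = 17070 cm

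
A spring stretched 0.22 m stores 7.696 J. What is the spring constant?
k = 2·PE/x² = 2·7.696/(0.22)² = 318.0 N/m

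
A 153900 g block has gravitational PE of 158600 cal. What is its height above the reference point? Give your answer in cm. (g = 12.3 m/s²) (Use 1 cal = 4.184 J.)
Convert to SI: m = 153.9 kg, PE = 663582 J
h = PE/(mg) = 663582/(153.9·12.3) = 350.551 m = 35060 cm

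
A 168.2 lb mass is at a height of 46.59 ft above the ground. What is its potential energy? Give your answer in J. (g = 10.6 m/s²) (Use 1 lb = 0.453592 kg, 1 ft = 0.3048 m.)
Convert to SI: m = 76.2942 kg, h = 14.2006 m
PE = mgh = (76.2942)(10.6)(14.2006) = 11480 J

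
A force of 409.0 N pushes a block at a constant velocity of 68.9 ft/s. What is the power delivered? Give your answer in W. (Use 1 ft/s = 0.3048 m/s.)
Convert to SI: F = 409.0 N, v = 21.0007 m/s
P = Fv = (409.0)(21.0007) = 8589 W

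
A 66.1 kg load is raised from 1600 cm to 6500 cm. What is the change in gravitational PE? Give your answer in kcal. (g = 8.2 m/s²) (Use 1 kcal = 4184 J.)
Convert to SI: m = 66.1 kg, Δh = 49.0 m
ΔPE = mgΔh = (66.1)(8.2)(49.0) = 26559.0 J = 6.348 kcal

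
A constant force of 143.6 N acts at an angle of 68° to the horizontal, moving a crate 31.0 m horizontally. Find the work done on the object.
W = F·d·cosθ = (143.6)(31.0)cos(68°) = 1668 J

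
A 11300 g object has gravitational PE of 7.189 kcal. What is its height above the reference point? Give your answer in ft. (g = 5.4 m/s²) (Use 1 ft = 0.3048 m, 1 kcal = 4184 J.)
Convert to SI: m = 11.3 kg, PE = 30078.8 J
h = PE/(mg) = 30078.8/(11.3·5.4) = 492.933 m = 1617 ft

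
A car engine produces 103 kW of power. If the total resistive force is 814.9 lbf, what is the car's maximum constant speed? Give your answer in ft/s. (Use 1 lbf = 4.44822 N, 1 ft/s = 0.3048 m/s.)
Convert to SI: F = 3624.85 N
P = Fv ⇒ v = P/F = 103000 W/3624.85 N = 28.4149 m/s = 93.22 ft/s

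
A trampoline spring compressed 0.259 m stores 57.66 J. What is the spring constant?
k = 2·PE/x² = 2·57.66/(0.259)² = 1719 N/m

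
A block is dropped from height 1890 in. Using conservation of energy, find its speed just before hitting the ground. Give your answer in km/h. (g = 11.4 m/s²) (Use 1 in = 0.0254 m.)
Convert to SI: h = 48.006 m
mgh = ½mv² ⇒ v = √(2gh) = √(2·11.4·48.006) = 33.0838 m/s = 119.1 km/h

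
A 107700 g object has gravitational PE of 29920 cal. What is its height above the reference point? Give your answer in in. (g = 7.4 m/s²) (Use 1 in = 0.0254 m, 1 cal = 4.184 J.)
Convert to SI: m = 107.7 kg, PE = 125185 J
h = PE/(mg) = 125185/(107.7·7.4) = 157.075 m = 6184 in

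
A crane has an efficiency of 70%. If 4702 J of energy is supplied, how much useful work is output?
W_out = η·W_in = 0.7·4702 = 3291.4 J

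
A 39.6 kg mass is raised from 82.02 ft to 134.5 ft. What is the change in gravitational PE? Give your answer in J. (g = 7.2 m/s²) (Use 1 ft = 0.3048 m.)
Convert to SI: m = 39.6 kg, Δh = 15.9959 m
ΔPE = mgΔh = (39.6)(7.2)(15.9959) = 4561 J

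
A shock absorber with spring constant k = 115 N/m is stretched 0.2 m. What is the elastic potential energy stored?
PE = ½kx² = ½(115)(0.2)² = 2.3 J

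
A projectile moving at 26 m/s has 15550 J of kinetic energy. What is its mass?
m = 2·KE/v² = 2·15550/(26)² = 46.01 kg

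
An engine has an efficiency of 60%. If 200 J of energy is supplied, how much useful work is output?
W_out = η·W_in = 0.6·200 = 120.0 J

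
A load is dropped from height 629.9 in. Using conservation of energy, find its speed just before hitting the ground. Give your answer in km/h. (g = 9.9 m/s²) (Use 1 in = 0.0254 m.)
Convert to SI: h = 15.9995 m
mgh = ½mv² ⇒ v = √(2gh) = √(2·9.9·15.9995) = 17.7986 m/s = 64.07 km/h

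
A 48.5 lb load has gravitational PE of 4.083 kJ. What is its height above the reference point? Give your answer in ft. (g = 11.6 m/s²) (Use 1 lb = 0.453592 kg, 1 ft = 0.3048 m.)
Convert to SI: m = 21.9992 kg, PE = 4083.0 J
h = PE/(mg) = 4083.0/(21.9992·11.6) = 15.9998 m = 52.49 ft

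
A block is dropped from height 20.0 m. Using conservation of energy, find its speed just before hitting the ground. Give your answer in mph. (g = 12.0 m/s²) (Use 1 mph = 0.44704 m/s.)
mgh = ½mv² ⇒ v = √(2gh) = √(2·12.0·20.0) = 21.9089 m/s = 49.01 mph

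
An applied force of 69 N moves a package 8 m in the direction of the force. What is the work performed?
W = F·d = (69)(8) = 552.0 J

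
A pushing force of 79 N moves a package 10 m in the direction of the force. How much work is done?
W = F·d = (79)(10) = 790.0 J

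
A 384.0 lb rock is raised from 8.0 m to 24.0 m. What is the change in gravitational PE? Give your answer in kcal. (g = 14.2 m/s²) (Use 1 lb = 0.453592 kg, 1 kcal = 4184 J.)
Convert to SI: m = 174.179 kg, Δh = 16.0 m
ΔPE = mgΔh = (174.179)(14.2)(16.0) = 39573.5 J = 9.458 kcal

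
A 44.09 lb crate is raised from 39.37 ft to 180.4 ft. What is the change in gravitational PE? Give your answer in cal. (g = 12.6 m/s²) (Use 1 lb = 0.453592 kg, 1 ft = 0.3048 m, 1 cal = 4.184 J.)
Convert to SI: m = 19.9989 kg, Δh = 42.9859 m
ΔPE = mgΔh = (19.9989)(12.6)(42.9859) = 10831.8 J = 2589 cal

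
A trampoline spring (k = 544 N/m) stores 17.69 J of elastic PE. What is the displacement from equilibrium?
x = √(2·PE/k) = √(2·17.69/544) = 0.255 m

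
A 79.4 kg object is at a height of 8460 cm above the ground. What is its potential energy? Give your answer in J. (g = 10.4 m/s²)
Convert to SI: m = 79.4 kg, h = 84.6 m
PE = mgh = (79.4)(10.4)(84.6) = 69860 J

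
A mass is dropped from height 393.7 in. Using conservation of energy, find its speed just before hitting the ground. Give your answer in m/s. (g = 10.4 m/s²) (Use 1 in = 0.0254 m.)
Convert to SI: h = 9.99998 m
mgh = ½mv² ⇒ v = √(2gh) = √(2·10.4·9.99998) = 14.42 m/s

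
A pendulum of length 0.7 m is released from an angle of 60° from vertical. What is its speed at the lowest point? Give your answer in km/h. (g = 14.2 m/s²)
h = L(1 − cosθ) = 0.7(1 − cos60°) = 0.35 m
v = √(2gh) = √(2·14.2·0.35) = 3.15278 m/s = 11.35 km/h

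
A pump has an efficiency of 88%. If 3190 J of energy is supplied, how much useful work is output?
W_out = η·W_in = 0.88·3190 = 2807.2 J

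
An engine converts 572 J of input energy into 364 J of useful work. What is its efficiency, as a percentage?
η = W_out/W_in = 364/572 = 63.64%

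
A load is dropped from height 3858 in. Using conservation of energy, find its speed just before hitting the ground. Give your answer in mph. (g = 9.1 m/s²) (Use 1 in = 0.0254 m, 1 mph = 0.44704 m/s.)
Convert to SI: h = 97.9932 m
mgh = ½mv² ⇒ v = √(2gh) = √(2·9.1·97.9932) = 42.2312 m/s = 94.47 mph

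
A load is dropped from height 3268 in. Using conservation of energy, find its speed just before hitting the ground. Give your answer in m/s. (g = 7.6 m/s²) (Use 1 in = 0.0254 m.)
Convert to SI: h = 83.0072 m
mgh = ½mv² ⇒ v = √(2gh) = √(2·7.6·83.0072) = 35.52 m/s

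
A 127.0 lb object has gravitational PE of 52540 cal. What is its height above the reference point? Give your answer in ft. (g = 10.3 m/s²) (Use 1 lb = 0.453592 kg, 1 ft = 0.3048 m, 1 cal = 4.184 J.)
Convert to SI: m = 57.6062 kg, PE = 219827 J
h = PE/(mg) = 219827/(57.6062·10.3) = 370.489 m = 1216 ft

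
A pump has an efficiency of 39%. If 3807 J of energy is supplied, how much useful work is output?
W_out = η·W_in = 0.39·3807 = 1484.73 J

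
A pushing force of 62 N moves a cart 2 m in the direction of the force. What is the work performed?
W = F·d = (62)(2) = 124.0 J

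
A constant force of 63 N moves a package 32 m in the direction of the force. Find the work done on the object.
W = F·d = (63)(32) = 2016 J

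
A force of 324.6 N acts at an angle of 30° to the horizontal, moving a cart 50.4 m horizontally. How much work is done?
W = F·d·cosθ = (324.6)(50.4)cos(30°) = 14170 J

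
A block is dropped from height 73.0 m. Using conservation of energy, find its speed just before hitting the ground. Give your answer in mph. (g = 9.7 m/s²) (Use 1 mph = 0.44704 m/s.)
mgh = ½mv² ⇒ v = √(2gh) = √(2·9.7·73.0) = 37.6324 m/s = 84.18 mph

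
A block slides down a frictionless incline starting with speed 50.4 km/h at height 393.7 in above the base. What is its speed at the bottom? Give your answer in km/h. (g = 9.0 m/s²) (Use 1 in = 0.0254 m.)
Convert to SI: v₀ = 14.0 m/s, h = 9.99998 m
½mv₀² + mgh = ½mv² ⇒ v = √(v₀² + 2gh) = √(14.0² + 2·9.0·9.99998) = 19.3907 m/s = 69.81 km/h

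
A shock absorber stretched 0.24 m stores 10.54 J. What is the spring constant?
k = 2·PE/x² = 2·10.54/(0.24)² = 366.0 N/m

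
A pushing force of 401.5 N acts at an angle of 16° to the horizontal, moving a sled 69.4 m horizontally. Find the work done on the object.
W = F·d·cosθ = (401.5)(69.4)cos(16°) = 26780 J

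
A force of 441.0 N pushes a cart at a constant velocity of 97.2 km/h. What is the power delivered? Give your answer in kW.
Convert to SI: F = 441.0 N, v = 27.0 m/s
P = Fv = (441.0)(27.0) = 11907.0 W = 11.91 kW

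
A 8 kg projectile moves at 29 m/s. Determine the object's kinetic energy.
KE = ½mv² = ½(8)(29)² = 3364.0 J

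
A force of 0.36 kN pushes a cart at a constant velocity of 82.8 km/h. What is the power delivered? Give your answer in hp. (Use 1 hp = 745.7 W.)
Convert to SI: F = 360.0 N, v = 23.0 m/s
P = Fv = (360.0)(23.0) = 8280.0 W = 11.1 hp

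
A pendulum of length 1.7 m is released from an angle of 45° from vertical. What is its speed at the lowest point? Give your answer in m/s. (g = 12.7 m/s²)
h = L(1 − cosθ) = 1.7(1 − cos45°) = 0.497918 m
v = √(2gh) = √(2·12.7·0.497918) = 3.556 m/s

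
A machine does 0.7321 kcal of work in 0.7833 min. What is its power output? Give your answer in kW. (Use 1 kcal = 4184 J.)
Convert to SI: W = 3063.11 J, t = 46.998 s
P = W/t = 3063.11/46.998 = 65.1753 W = 0.06518 kW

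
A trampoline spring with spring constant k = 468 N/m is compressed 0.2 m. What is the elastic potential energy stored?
PE = ½kx² = ½(468)(0.2)² = 9.36 J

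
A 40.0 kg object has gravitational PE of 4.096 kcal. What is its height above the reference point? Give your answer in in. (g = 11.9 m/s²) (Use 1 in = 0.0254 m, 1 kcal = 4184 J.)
Convert to SI: m = 40.0 kg, PE = 17137.7 J
h = PE/(mg) = 17137.7/(40.0·11.9) = 36.0035 m = 1417 in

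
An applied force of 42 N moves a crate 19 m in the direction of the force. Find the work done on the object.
W = F·d = (42)(19) = 798.0 J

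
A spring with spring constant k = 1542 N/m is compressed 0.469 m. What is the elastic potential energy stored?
PE = ½kx² = ½(1542)(0.469)² = 169.6 J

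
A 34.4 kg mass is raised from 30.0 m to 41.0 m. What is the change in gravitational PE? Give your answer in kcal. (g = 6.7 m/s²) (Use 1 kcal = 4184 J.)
ΔPE = mgΔh = (34.4)(6.7)(11.0) = 2535.28 J = 0.6059 kcal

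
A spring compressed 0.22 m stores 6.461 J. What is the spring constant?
k = 2·PE/x² = 2·6.461/(0.22)² = 267.0 N/m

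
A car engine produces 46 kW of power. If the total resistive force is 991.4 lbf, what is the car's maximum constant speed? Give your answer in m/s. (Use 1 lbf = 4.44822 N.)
Convert to SI: F = 4409.97 N
P = Fv ⇒ v = P/F = 46000 W/4409.97 N = 10.43 m/s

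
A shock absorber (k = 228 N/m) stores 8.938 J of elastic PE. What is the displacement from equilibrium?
x = √(2·PE/k) = √(2·8.938/228) = 0.28 m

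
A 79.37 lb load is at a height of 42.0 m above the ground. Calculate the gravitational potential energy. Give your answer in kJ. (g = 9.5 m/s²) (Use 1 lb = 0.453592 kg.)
Convert to SI: m = 36.0016 kg, h = 42.0 m
PE = mgh = (36.0016)(9.5)(42.0) = 14364.6 J = 14.36 kJ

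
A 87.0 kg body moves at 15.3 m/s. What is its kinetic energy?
KE = ½mv² = ½(87.0)(15.3)² = 10180 J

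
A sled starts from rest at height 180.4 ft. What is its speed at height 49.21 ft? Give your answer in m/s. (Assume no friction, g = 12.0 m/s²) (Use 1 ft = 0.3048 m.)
Convert to SI: h₁−h₂ = 39.9867 m
mgh₁ = mgh₂ + ½mv² ⇒ v = √(2g(h₁−h₂)) = √(2·12.0·39.9867) = 30.98 m/s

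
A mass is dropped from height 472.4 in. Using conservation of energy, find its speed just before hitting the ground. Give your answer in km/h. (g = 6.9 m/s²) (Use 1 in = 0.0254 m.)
Convert to SI: h = 11.999 m
mgh = ½mv² ⇒ v = √(2gh) = √(2·6.9·11.999) = 12.868 m/s = 46.32 km/h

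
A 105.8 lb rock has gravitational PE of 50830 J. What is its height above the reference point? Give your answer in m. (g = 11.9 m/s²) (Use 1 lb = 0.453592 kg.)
Convert to SI: m = 47.99 kg, PE = 50830.0 J
h = PE/(mg) = 50830.0/(47.99·11.9) = 89.01 m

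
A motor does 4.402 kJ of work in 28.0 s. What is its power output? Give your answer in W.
Convert to SI: W = 4402.0 J, t = 28.0 s
P = W/t = 4402.0/28.0 = 157.2 W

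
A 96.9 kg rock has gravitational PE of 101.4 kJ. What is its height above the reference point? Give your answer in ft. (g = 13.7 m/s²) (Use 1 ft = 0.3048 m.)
Convert to SI: m = 96.9 kg, PE = 101400 J
h = PE/(mg) = 101400/(96.9·13.7) = 76.3825 m = 250.6 ft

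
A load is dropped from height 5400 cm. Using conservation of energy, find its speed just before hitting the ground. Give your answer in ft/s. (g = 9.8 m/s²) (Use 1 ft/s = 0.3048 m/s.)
Convert to SI: h = 54.0 m
mgh = ½mv² ⇒ v = √(2gh) = √(2·9.8·54.0) = 32.5331 m/s = 106.7 ft/s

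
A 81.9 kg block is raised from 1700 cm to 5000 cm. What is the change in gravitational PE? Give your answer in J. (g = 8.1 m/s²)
Convert to SI: m = 81.9 kg, Δh = 33.0 m
ΔPE = mgΔh = (81.9)(8.1)(33.0) = 21890 J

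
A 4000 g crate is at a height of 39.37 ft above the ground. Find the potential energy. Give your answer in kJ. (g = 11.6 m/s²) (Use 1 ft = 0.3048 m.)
Convert to SI: m = 4.0 kg, h = 12.0 m
PE = mgh = (4.0)(11.6)(12.0) = 556.799 J = 0.5568 kJ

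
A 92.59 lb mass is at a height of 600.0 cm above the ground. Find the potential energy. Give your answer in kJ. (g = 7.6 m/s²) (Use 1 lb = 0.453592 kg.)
Convert to SI: m = 41.9981 kg, h = 6.0 m
PE = mgh = (41.9981)(7.6)(6.0) = 1915.11 J = 1.915 kJ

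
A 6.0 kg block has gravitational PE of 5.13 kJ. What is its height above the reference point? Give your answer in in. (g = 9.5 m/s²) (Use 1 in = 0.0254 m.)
Convert to SI: m = 6.0 kg, PE = 5130.0 J
h = PE/(mg) = 5130.0/(6.0·9.5) = 90.0 m = 3543 in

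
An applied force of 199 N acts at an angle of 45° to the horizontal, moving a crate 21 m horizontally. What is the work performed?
W = F·d·cosθ = (199)(21)cos(45°) = 2955 J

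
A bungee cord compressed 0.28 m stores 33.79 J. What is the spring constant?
k = 2·PE/x² = 2·33.79/(0.28)² = 862.0 N/m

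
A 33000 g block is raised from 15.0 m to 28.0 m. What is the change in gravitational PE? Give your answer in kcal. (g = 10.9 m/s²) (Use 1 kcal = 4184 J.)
Convert to SI: m = 33.0 kg, Δh = 13.0 m
ΔPE = mgΔh = (33.0)(10.9)(13.0) = 4676.1 J = 1.118 kcal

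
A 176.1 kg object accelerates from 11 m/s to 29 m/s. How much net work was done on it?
W = ΔKE = ½m(v₂² − v₁²) = ½(176.1)(29² − 11²) = 63396.0 J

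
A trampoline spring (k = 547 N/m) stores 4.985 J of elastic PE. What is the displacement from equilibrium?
x = √(2·PE/k) = √(2·4.985/547) = 0.135 m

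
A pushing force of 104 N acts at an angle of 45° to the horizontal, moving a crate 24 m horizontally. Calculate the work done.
W = F·d·cosθ = (104)(24)cos(45°) = 1765 J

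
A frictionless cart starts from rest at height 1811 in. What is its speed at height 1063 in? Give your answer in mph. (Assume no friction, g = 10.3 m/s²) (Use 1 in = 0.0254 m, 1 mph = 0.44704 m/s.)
Convert to SI: h₁−h₂ = 18.9992 m
mgh₁ = mgh₂ + ½mv² ⇒ v = √(2g(h₁−h₂)) = √(2·10.3·18.9992) = 19.7834 m/s = 44.25 mph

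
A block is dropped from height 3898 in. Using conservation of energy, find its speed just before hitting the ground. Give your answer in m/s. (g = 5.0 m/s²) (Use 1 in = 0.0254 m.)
Convert to SI: h = 99.0092 m
mgh = ½mv² ⇒ v = √(2gh) = √(2·5.0·99.0092) = 31.47 m/s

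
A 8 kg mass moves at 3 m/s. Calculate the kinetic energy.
KE = ½mv² = ½(8)(3)² = 36.0 J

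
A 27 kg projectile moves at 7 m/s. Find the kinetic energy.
KE = ½mv² = ½(27)(7)² = 661.5 J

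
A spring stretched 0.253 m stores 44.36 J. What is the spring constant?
k = 2·PE/x² = 2·44.36/(0.253)² = 1386 N/m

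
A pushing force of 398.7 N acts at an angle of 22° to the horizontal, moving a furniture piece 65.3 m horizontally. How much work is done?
W = F·d·cosθ = (398.7)(65.3)cos(22°) = 24140 J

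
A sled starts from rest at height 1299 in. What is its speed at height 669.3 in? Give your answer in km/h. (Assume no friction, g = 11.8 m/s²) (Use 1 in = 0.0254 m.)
Convert to SI: h₁−h₂ = 15.9944 m
mgh₁ = mgh₂ + ½mv² ⇒ v = √(2g(h₁−h₂)) = √(2·11.8·15.9944) = 19.4285 m/s = 69.94 km/h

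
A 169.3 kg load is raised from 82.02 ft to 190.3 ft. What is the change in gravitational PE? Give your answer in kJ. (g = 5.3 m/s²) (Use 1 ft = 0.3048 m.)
Convert to SI: m = 169.3 kg, Δh = 33.0037 m
ΔPE = mgΔh = (169.3)(5.3)(33.0037) = 29613.9 J = 29.61 kJ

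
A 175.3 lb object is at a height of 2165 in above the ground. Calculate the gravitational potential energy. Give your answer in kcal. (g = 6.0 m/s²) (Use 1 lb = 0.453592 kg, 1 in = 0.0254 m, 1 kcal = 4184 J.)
Convert to SI: m = 79.5147 kg, h = 54.991 m
PE = mgh = (79.5147)(6.0)(54.991) = 26235.5 J = 6.27 kcal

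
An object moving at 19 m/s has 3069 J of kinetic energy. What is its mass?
m = 2·KE/v² = 2·3069/(19)² = 17.0 kg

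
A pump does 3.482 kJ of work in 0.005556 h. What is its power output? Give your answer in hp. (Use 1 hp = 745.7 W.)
Convert to SI: W = 3482.0 J, t = 20.0016 s
P = W/t = 3482.0/20.0016 = 174.086 W = 0.2335 hp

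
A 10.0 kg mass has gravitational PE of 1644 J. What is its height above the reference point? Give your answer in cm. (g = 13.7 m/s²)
h = PE/(mg) = 1644.0/(10.0·13.7) = 12.0 m = 1200 cm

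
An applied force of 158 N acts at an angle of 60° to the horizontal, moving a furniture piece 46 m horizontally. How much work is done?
W = F·d·cosθ = (158)(46)cos(60°) = 3634 J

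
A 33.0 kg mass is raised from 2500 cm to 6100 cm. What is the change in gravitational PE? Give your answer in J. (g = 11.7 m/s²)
Convert to SI: m = 33.0 kg, Δh = 36.0 m
ΔPE = mgΔh = (33.0)(11.7)(36.0) = 13900 J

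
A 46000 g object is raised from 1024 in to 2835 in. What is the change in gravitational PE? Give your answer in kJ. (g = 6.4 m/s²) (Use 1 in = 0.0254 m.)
Convert to SI: m = 46.0 kg, Δh = 45.9994 m
ΔPE = mgΔh = (46.0)(6.4)(45.9994) = 13542.2 J = 13.54 kJ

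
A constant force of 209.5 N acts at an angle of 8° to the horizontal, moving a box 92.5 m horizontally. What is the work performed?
W = F·d·cosθ = (209.5)(92.5)cos(8°) = 19190 J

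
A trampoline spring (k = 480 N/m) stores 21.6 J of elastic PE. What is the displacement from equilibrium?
x = √(2·PE/k) = √(2·21.6/480) = 0.3 m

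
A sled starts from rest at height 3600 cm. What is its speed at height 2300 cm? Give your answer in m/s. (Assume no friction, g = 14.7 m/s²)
Convert to SI: h₁−h₂ = 13.0 m
mgh₁ = mgh₂ + ½mv² ⇒ v = √(2g(h₁−h₂)) = √(2·14.7·13.0) = 19.55 m/s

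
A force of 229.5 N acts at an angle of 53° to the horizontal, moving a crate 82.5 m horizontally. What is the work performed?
W = F·d·cosθ = (229.5)(82.5)cos(53°) = 11390 J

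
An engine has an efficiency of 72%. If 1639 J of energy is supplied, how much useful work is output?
W_out = η·W_in = 0.72·1639 = 1180.08 J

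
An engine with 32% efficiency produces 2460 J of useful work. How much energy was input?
W_in = W_out/η = 2460/0.32 = 7688 J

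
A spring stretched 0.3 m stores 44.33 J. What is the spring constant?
k = 2·PE/x² = 2·44.33/(0.3)² = 985.1 N/m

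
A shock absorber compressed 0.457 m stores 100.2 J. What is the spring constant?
k = 2·PE/x² = 2·100.2/(0.457)² = 959.5 N/m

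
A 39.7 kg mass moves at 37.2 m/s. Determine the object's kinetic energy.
KE = ½mv² = ½(39.7)(37.2)² = 27470 J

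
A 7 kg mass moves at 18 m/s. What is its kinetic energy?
KE = ½mv² = ½(7)(18)² = 1134.0 J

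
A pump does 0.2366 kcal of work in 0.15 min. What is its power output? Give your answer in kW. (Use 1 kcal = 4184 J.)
Convert to SI: W = 989.934 J, t = 9.0 s
P = W/t = 989.934/9.0 = 109.993 W = 0.11 kW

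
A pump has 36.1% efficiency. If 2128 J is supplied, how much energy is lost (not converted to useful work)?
W_lost = W_in(1 − η) = 2128·(1 − 0.361) = 1360 J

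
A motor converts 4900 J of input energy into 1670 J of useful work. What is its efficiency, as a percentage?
η = W_out/W_in = 1670/4900 = 34.08%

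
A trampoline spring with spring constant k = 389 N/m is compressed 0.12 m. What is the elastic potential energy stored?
PE = ½kx² = ½(389)(0.12)² = 2.801 J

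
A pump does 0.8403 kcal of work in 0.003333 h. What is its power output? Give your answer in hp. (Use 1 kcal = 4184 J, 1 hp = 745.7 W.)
Convert to SI: W = 3515.82 J, t = 11.9988 s
P = W/t = 3515.82/11.9988 = 293.014 W = 0.3929 hp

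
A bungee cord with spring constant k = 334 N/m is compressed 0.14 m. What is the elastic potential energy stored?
PE = ½kx² = ½(334)(0.14)² = 3.273 J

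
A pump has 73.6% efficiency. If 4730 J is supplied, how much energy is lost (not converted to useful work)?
W_lost = W_in(1 − η) = 4730·(1 − 0.736) = 1249 J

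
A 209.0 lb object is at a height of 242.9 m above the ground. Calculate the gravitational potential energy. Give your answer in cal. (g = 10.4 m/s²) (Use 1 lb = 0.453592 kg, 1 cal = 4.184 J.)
Convert to SI: m = 94.8007 kg, h = 242.9 m
PE = mgh = (94.8007)(10.4)(242.9) = 239482 J = 57240 cal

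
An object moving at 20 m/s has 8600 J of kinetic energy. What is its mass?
m = 2·KE/v² = 2·8600/(20)² = 43.0 kg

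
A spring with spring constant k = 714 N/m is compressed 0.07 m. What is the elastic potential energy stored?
PE = ½kx² = ½(714)(0.07)² = 1.749 J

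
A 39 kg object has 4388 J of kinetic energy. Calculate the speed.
v = √(2·KE/m) = √(2·4388/39) = 15.0 m/s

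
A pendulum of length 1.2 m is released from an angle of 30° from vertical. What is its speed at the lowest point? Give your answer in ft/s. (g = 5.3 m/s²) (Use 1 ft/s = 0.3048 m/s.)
h = L(1 − cosθ) = 1.2(1 − cos30°) = 0.16077 m
v = √(2gh) = √(2·5.3·0.16077) = 1.30543 m/s = 4.283 ft/s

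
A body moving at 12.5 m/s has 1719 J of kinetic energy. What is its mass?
m = 2·KE/v² = 2·1719/(12.5)² = 22.0 kg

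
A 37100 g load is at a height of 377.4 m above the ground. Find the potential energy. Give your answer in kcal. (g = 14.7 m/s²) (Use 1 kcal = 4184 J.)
Convert to SI: m = 37.1 kg, h = 377.4 m
PE = mgh = (37.1)(14.7)(377.4) = 205823 J = 49.19 kcal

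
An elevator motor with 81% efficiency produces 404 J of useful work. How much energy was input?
W_in = W_out/η = 404/0.81 = 498.8 J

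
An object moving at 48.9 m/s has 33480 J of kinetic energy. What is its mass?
m = 2·KE/v² = 2·33480/(48.9)² = 28.0 kg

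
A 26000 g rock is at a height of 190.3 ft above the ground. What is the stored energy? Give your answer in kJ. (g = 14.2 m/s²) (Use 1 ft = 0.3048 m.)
Convert to SI: m = 26.0 kg, h = 58.0034 m
PE = mgh = (26.0)(14.2)(58.0034) = 21414.9 J = 21.41 kJ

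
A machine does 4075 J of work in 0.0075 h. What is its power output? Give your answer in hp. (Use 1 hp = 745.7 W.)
Convert to SI: W = 4075.0 J, t = 27.0 s
P = W/t = 4075.0/27.0 = 150.926 W = 0.2024 hp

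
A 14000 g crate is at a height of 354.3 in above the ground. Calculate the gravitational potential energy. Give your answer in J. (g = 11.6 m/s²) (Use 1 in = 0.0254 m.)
Convert to SI: m = 14.0 kg, h = 8.99922 m
PE = mgh = (14.0)(11.6)(8.99922) = 1461 J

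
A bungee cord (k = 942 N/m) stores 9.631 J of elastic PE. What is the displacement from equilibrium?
x = √(2·PE/k) = √(2·9.631/942) = 0.143 m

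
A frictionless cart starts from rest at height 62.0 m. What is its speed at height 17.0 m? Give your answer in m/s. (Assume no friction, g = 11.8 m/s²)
mgh₁ = mgh₂ + ½mv² ⇒ v = √(2g(h₁−h₂)) = √(2·11.8·45.0) = 32.59 m/s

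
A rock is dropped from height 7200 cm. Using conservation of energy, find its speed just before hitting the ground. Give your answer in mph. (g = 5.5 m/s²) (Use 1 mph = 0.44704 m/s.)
Convert to SI: h = 72.0 m
mgh = ½mv² ⇒ v = √(2gh) = √(2·5.5·72.0) = 28.1425 m/s = 62.95 mph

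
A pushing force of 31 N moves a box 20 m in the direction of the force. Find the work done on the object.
W = F·d = (31)(20) = 620.0 J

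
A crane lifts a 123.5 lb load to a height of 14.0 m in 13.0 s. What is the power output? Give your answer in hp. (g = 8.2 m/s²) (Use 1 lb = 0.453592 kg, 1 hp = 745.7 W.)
Convert to SI: m = 56.0186 kg, h = 14.0 m, t = 13.0 s
P = mgh/t = (56.0186)(8.2)(14.0)/13.0 = 494.687 W = 0.6634 hp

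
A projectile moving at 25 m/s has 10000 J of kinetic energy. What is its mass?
m = 2·KE/v² = 2·10000/(25)² = 32.0 kg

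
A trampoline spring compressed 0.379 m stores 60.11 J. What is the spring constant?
k = 2·PE/x² = 2·60.11/(0.379)² = 836.9 N/m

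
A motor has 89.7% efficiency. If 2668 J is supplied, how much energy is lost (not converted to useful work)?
W_lost = W_in(1 − η) = 2668·(1 − 0.897) = 274.8 J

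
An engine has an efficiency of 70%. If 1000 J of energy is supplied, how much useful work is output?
W_out = η·W_in = 0.7·1000 = 700.0 J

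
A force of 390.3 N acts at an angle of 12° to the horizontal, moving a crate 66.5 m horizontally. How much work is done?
W = F·d·cosθ = (390.3)(66.5)cos(12°) = 25390 J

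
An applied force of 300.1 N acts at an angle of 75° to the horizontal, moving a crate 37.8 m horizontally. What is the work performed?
W = F·d·cosθ = (300.1)(37.8)cos(75°) = 2936 J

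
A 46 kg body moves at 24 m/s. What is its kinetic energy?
KE = ½mv² = ½(46)(24)² = 13248.0 J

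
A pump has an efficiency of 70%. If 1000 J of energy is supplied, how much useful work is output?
W_out = η·W_in = 0.7·1000 = 700.0 J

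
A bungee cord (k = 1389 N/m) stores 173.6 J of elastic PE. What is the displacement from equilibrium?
x = √(2·PE/k) = √(2·173.6/1389) = 0.5 m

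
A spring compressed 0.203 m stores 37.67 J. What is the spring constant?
k = 2·PE/x² = 2·37.67/(0.203)² = 1828 N/m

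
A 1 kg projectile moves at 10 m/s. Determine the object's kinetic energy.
KE = ½mv² = ½(1)(10)² = 50.0 J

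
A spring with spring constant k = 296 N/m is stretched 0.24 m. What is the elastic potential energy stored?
PE = ½kx² = ½(296)(0.24)² = 8.525 J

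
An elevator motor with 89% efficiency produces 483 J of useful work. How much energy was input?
W_in = W_out/η = 483/0.89 = 542.7 J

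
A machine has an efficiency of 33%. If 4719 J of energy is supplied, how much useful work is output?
W_out = η·W_in = 0.33·4719 = 1557.27 J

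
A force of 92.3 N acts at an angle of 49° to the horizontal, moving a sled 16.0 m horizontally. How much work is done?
W = F·d·cosθ = (92.3)(16.0)cos(49°) = 968.9 J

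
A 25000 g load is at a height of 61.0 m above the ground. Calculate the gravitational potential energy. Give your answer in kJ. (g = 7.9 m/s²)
Convert to SI: m = 25.0 kg, h = 61.0 m
PE = mgh = (25.0)(7.9)(61.0) = 12047.5 J = 12.05 kJ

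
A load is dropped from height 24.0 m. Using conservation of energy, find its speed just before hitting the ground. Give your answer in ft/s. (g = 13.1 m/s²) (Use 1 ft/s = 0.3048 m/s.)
mgh = ½mv² ⇒ v = √(2gh) = √(2·13.1·24.0) = 25.0759 m/s = 82.27 ft/s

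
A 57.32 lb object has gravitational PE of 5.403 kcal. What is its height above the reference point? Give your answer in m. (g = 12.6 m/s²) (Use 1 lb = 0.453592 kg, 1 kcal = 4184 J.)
Convert to SI: m = 25.9999 kg, PE = 22606.2 J
h = PE/(mg) = 22606.2/(25.9999·12.6) = 69.01 m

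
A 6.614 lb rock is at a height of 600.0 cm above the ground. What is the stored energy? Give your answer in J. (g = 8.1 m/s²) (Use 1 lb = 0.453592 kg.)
Convert to SI: m = 3.00006 kg, h = 6.0 m
PE = mgh = (3.00006)(8.1)(6.0) = 145.8 J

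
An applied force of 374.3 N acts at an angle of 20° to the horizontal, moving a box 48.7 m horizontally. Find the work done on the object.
W = F·d·cosθ = (374.3)(48.7)cos(20°) = 17130 J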